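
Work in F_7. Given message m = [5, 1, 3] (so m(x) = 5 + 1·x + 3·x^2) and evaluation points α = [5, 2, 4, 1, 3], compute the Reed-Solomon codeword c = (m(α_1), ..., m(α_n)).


c = [1, 5, 1, 2, 0]

Message polynomial: m(x) = 5 + 1·x + 3·x^2 (mod 7).
For each evaluation point α_i, compute m(α_i) mod 7:
  α_1 = 5: Horner steps 3 → 2 → 1, so m(5) = 1.
  α_2 = 2: Horner steps 3 → 0 → 5, so m(2) = 5.
  α_3 = 4: Horner steps 3 → 6 → 1, so m(4) = 1.
  α_4 = 1: Horner steps 3 → 4 → 2, so m(1) = 2.
  α_5 = 3: Horner steps 3 → 3 → 0, so m(3) = 0.
Codeword c = [1, 5, 1, 2, 0] ∈ F_7^5.


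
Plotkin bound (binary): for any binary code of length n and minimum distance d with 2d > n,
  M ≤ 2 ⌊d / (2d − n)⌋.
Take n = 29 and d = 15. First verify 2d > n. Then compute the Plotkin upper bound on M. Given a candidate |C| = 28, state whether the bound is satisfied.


Plotkin bound M ≤ 30; given |C| = 28 ≤ bound (satisfied).

Check applicability: 2d = 30, n = 29.
2d − n = 1 > 0, so Plotkin applies.
Compute d/(2d−n) = 15/1 ≈ 15.0000.
⌊d/(2d−n)⌋ = 15.
Plotkin bound: M ≤ 2·15 = 30.
Given |C| = 28, check: satisfied.
This |C| is below the Plotkin bound.


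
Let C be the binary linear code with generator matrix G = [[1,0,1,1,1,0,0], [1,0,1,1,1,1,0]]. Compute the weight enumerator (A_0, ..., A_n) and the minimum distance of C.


Weight distribution: A_0 = 1, A_1 = 1, A_4 = 1, A_5 = 1. Minimum distance d = 1.

Enumerate all 2^2 = 4 messages m ∈ F_2^2.
For each, compute codeword c = mG in F_2^7, then tally its weight.
  m = 00 → c = 0000000, weight = 0.
  m = 10 → c = 1011100, weight = 4.
  m = 01 → c = 1011110, weight = 5.
  m = 11 → c = 0000010, weight = 1.
Tally weights:
  weight 0: 1 codewords.
  weight 1: 1 codewords.
  weight 4: 1 codewords.
  weight 5: 1 codewords.
Minimum distance d = smallest w > 0 with A_w > 0 = 1.
Sanity: Σ A_w = 4 = 2^2 = 4 ✓.


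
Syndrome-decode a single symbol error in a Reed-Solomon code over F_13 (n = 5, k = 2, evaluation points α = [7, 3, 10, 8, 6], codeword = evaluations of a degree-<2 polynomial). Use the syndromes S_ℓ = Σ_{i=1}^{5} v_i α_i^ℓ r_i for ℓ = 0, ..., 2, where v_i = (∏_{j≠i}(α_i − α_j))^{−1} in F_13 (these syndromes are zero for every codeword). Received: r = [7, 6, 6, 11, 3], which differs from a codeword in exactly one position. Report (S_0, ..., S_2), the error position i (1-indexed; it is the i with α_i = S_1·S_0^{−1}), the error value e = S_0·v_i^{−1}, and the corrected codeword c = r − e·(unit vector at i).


S = (7, 8, 11), error at position 2, error magnitude e = 2, c = [7, 4, 6, 11, 3].

Step 1: column multipliers v_i = (∏_{j≠i}(α_i − α_j))^{−1} mod 13.
  i = 1 (α = 7): (7−3)(7−10)(7−8)(7−6) = 4·(−3)·(−1)·1 = 12 ≡ 12, so v_1 = 12^{−1} = 12 (mod 13).
  i = 2 (α = 3): (3−7)(3−10)(3−8)(3−6) = (−4)·(−7)·(−5)·(−3) = 420 ≡ 4, so v_2 = 4^{−1} = 10 (mod 13).
  i = 3 (α = 10): (10−7)(10−3)(10−8)(10−6) = 3·7·2·4 = 168 ≡ 12, so v_3 = 12^{−1} = 12 (mod 13).
  i = 4 (α = 8): (8−7)(8−3)(8−10)(8−6) = 1·5·(−2)·2 = −20 ≡ 6, so v_4 = 6^{−1} = 11 (mod 13).
  i = 5 (α = 6): (6−7)(6−3)(6−10)(6−8) = (−1)·3·(−4)·(−2) = −24 ≡ 2, so v_5 = 2^{−1} = 7 (mod 13).
  v = [12, 10, 12, 11, 7].
Step 2: syndromes of r = [7, 6, 6, 11, 3] (all sums mod 13).
  S_0 = Σ v_i r_i = 12·7 + 10·6 + 12·6 + 11·11 + 7·3 = 358 ≡ 7.
  S_1 = Σ v_i α_i r_i = 12·7·7 + 10·3·6 + 12·10·6 + 11·8·11 + 7·6·3 = 2582 ≡ 8.
  α_i^2 mod 13 = [10, 9, 9, 12, 10].
  S_2 = Σ v_i α_i^2 r_i = 12·10·7 + 10·9·6 + 12·9·6 + 11·12·11 + 7·10·3 = 3690 ≡ 11.
  S = (7, 8, 11) ≠ 0, so r is not a codeword (an error is present).
Step 3: locate the error. For a single error e at position i, S_ℓ = v_i·e·α_i^ℓ, so α_err = S_1/S_0.
  S_0^{−1} = 7^{−1} = 2 (mod 13), so α_err = 8·2 = 16 ≡ 3 = α_2. Error position i = 2.
  Consistency check: S_2/S_1 = 11·5 = 55 ≡ 3 = α_err ✓ (single-error assumption holds).
Step 4: error magnitude e = S_0/v_2 = S_0·∏_{j≠2}(α_2 − α_j) = 7·4 = 28 ≡ 2 (mod 13).
Step 5: correct position 2: c_2 = r_2 − e = 6 − 2 ≡ 4 (mod 13). Hence c = [7, 4, 6, 11, 3].
  Check: interpolating c through the α_i gives m(x) = 5 + 4·x (degree < 2) with m(α_i) = c_i for every i, so c is indeed a codeword.


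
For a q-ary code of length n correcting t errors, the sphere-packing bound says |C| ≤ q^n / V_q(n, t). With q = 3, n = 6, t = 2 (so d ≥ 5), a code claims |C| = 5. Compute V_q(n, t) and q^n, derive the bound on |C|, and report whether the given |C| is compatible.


V_q(n, t) = 73, q^n = 729, Hamming bound = 9, |C| = 5 ≤ bound (satisfied).

Step 1: Compute V_q(n, t) = Σ_{j=0}^2 C(n, j) (q−1)^j.
  j = 0: C(6,0)·(2)^0 = 1·1 = 1.
  j = 1: C(6,1)·(2)^1 = 6·2 = 12.
  j = 2: C(6,2)·(2)^2 = 15·4 = 60.
  V_q(n, t) = 1 + 12 + 60 = 73.
Step 2: q^n = 3^6 = 729.
Step 3: Hamming bound ⌊q^n / V_q(n,t)⌋ = ⌊729/73⌋ = 9.
Step 4: Compare |C| = 5 to 9: satisfied.
The claimed |C| lies below the Hamming bound.


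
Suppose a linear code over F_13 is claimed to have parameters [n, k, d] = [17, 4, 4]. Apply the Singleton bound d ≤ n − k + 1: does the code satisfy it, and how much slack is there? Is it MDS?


Singleton RHS = n − k + 1 = 14, slack = 10, bound satisfied, not MDS.

Singleton bound: d ≤ n − k + 1.
Here n = 17, k = 4, so n − k + 1 = 14.
Given d = 4, check d ≤ 14: YES.
Slack = (n − k + 1) − d = 10.
The code is NOT MDS (slack = 10 > 0).
Description: the claimed parameters are [17, 4, 4]_13; such a code would be non-MDS.


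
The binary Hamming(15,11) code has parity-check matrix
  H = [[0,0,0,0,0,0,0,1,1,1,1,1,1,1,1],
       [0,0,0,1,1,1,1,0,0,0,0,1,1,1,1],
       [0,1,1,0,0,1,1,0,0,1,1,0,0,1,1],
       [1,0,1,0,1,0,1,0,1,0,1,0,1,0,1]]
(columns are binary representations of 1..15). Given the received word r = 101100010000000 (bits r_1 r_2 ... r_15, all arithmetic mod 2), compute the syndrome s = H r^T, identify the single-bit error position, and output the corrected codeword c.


s = (1, 1, 1, 0)^T, error position = 14, corrected codeword c = 101100010000010

Compute s = H r^T mod 2 one row at a time:
  s_1 = 1 + 0 + 0 + 0 + 0 + 0 + 0 + 0 = 1 ≡ 1 (mod 2).
  s_2 = 1 + 0 + 0 + 0 + 0 + 0 + 0 + 0 = 1 ≡ 1 (mod 2).
  s_3 = 0 + 1 + 0 + 0 + 0 + 0 + 0 + 0 = 1 ≡ 1 (mod 2).
  s_4 = 1 + 1 + 0 + 0 + 0 + 0 + 0 + 0 = 2 ≡ 0 (mod 2).
s = (1, 1, 1, 0)^T — this equals column 14 of H (binary 1110), so error is at position 14.
Correct: flip bit 14 of r = 101100010000000 to get c = 101100010000010.


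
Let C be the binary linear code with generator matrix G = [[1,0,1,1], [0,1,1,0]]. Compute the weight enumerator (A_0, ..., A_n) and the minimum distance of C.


Weight distribution: A_0 = 1, A_2 = 1, A_3 = 2. Minimum distance d = 2.

Enumerate all 2^2 = 4 messages m ∈ F_2^2.
For each, compute codeword c = mG in F_2^4, then tally its weight.
  m = 00 → c = 0000, weight = 0.
  m = 10 → c = 1011, weight = 3.
  m = 01 → c = 0110, weight = 2.
  m = 11 → c = 1101, weight = 3.
Tally weights:
  weight 0: 1 codewords.
  weight 2: 1 codewords.
  weight 3: 2 codewords.
Minimum distance d = smallest w > 0 with A_w > 0 = 2.
Sanity: Σ A_w = 4 = 2^2 = 4 ✓.


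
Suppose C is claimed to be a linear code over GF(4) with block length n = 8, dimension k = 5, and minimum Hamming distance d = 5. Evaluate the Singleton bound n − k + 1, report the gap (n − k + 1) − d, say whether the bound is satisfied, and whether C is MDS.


Singleton RHS = n − k + 1 = 4, slack = -1, bound violated (no such code; not MDS).

Singleton bound: d ≤ n − k + 1.
Here n = 8, k = 5, so n − k + 1 = 4.
Given d = 5, check d ≤ 4: NO.
Slack = (n − k + 1) − d = -1.
The slack is negative: d = 5 exceeds n − k + 1 = 4 by 1, so the Singleton bound is violated and no linear [8, 5, 5]_4 code can exist. In particular it is not MDS (MDS requires d = n − k + 1 exactly).
Description: the claimed parameters are [8, 5, 5]_4; such a code would be impossible (violates the Singleton bound).


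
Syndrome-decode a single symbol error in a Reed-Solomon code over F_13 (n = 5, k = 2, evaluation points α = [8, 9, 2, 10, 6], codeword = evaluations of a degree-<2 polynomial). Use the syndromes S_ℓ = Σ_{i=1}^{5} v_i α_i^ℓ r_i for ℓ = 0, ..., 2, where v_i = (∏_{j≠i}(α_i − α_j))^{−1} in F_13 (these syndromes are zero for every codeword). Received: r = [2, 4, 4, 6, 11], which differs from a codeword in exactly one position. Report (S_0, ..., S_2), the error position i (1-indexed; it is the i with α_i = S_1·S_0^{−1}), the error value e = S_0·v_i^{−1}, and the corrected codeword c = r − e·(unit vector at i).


S = (8, 3, 6), error at position 3, error magnitude e = 1, c = [2, 4, 3, 6, 11].

Step 1: column multipliers v_i = (∏_{j≠i}(α_i − α_j))^{−1} mod 13.
  i = 1 (α = 8): (8−9)(8−2)(8−10)(8−6) = (−1)·6·(−2)·2 = 24 ≡ 11, so v_1 = 11^{−1} = 6 (mod 13).
  i = 2 (α = 9): (9−8)(9−2)(9−10)(9−6) = 1·7·(−1)·3 = −21 ≡ 5, so v_2 = 5^{−1} = 8 (mod 13).
  i = 3 (α = 2): (2−8)(2−9)(2−10)(2−6) = (−6)·(−7)·(−8)·(−4) = 1344 ≡ 5, so v_3 = 5^{−1} = 8 (mod 13).
  i = 4 (α = 10): (10−8)(10−9)(10−2)(10−6) = 2·1·8·4 = 64 ≡ 12, so v_4 = 12^{−1} = 12 (mod 13).
  i = 5 (α = 6): (6−8)(6−9)(6−2)(6−10) = (−2)·(−3)·4·(−4) = −96 ≡ 8, so v_5 = 8^{−1} = 5 (mod 13).
  v = [6, 8, 8, 12, 5].
Step 2: syndromes of r = [2, 4, 4, 6, 11] (all sums mod 13).
  S_0 = Σ v_i r_i = 6·2 + 8·4 + 8·4 + 12·6 + 5·11 = 203 ≡ 8.
  S_1 = Σ v_i α_i r_i = 6·8·2 + 8·9·4 + 8·2·4 + 12·10·6 + 5·6·11 = 1498 ≡ 3.
  α_i^2 mod 13 = [12, 3, 4, 9, 10].
  S_2 = Σ v_i α_i^2 r_i = 6·12·2 + 8·3·4 + 8·4·4 + 12·9·6 + 5·10·11 = 1566 ≡ 6.
  S = (8, 3, 6) ≠ 0, so r is not a codeword (an error is present).
Step 3: locate the error. For a single error e at position i, S_ℓ = v_i·e·α_i^ℓ, so α_err = S_1/S_0.
  S_0^{−1} = 8^{−1} = 5 (mod 13), so α_err = 3·5 = 15 ≡ 2 = α_3. Error position i = 3.
  Consistency check: S_2/S_1 = 6·9 = 54 ≡ 2 = α_err ✓ (single-error assumption holds).
Step 4: error magnitude e = S_0/v_3 = S_0·∏_{j≠3}(α_3 − α_j) = 8·5 = 40 ≡ 1 (mod 13).
Step 5: correct position 3: c_3 = r_3 − e = 4 − 1 ≡ 3 (mod 13). Hence c = [2, 4, 3, 6, 11].
  Check: interpolating c through the α_i gives m(x) = 12 + 2·x (degree < 2) with m(α_i) = c_i for every i, so c is indeed a codeword.


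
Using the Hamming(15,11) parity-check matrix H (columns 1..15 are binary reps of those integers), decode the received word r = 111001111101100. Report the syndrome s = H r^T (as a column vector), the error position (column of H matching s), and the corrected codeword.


s = (1, 0, 1, 1)^T, error position = 11, corrected codeword c = 111001111111100

Compute s = H r^T mod 2 one row at a time:
  s_1 = 1 + 1 + 1 + 0 + 1 + 1 + 0 + 0 = 5 ≡ 1 (mod 2).
  s_2 = 0 + 0 + 1 + 1 + 1 + 1 + 0 + 0 = 4 ≡ 0 (mod 2).
  s_3 = 1 + 1 + 1 + 1 + 1 + 0 + 0 + 0 = 5 ≡ 1 (mod 2).
  s_4 = 1 + 1 + 0 + 1 + 1 + 0 + 1 + 0 = 5 ≡ 1 (mod 2).
s = (1, 0, 1, 1)^T — this equals column 11 of H (binary 1011), so error is at position 11.
Correct: flip bit 11 of r = 111001111101100 to get c = 111001111111100.


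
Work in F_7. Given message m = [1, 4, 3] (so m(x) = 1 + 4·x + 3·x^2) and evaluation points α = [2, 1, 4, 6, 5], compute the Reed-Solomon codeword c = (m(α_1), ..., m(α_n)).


c = [0, 1, 2, 0, 5]

Message polynomial: m(x) = 1 + 4·x + 3·x^2 (mod 7).
For each evaluation point α_i, compute m(α_i) mod 7:
  α_1 = 2: Horner steps 3 → 3 → 0, so m(2) = 0.
  α_2 = 1: Horner steps 3 → 0 → 1, so m(1) = 1.
  α_3 = 4: Horner steps 3 → 2 → 2, so m(4) = 2.
  α_4 = 6: Horner steps 3 → 1 → 0, so m(6) = 0.
  α_5 = 5: Horner steps 3 → 5 → 5, so m(5) = 5.
Codeword c = [0, 1, 2, 0, 5] ∈ F_7^5.


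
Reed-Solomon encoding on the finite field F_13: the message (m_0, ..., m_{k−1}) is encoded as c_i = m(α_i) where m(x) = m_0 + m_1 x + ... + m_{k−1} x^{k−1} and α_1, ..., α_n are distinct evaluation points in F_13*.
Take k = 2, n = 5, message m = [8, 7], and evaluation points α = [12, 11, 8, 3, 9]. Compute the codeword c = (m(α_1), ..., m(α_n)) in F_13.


c = [1, 7, 12, 3, 6]

Message polynomial: m(x) = 8 + 7·x (mod 13).
For each evaluation point α_i, compute m(α_i) mod 13:
  α_1 = 12: Horner steps 7 → 1, so m(12) = 1.
  α_2 = 11: Horner steps 7 → 7, so m(11) = 7.
  α_3 = 8: Horner steps 7 → 12, so m(8) = 12.
  α_4 = 3: Horner steps 7 → 3, so m(3) = 3.
  α_5 = 9: Horner steps 7 → 6, so m(9) = 6.
Codeword c = [1, 7, 12, 3, 6] ∈ F_13^5.


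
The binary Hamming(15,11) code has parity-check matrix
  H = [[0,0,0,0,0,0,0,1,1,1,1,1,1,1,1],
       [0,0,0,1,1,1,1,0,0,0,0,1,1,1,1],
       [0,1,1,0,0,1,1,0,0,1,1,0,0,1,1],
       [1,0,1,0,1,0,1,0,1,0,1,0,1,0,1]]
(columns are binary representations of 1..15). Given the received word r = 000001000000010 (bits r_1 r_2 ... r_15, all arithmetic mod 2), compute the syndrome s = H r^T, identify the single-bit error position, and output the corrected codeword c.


s = (1, 0, 0, 0)^T, error position = 8, corrected codeword c = 000001010000010

Compute s = H r^T mod 2 one row at a time:
  s_1 = 0 + 0 + 0 + 0 + 0 + 0 + 1 + 0 = 1 ≡ 1 (mod 2).
  s_2 = 0 + 0 + 1 + 0 + 0 + 0 + 1 + 0 = 2 ≡ 0 (mod 2).
  s_3 = 0 + 0 + 1 + 0 + 0 + 0 + 1 + 0 = 2 ≡ 0 (mod 2).
  s_4 = 0 + 0 + 0 + 0 + 0 + 0 + 0 + 0 = 0 ≡ 0 (mod 2).
s = (1, 0, 0, 0)^T — this equals column 8 of H (binary 1000), so error is at position 8.
Correct: flip bit 8 of r = 000001000000010 to get c = 000001010000010.


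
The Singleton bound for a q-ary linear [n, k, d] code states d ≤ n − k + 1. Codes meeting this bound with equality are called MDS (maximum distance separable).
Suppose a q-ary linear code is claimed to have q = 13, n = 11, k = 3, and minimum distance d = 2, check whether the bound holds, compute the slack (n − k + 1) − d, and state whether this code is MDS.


Singleton RHS = n − k + 1 = 9, slack = 7, bound satisfied, not MDS.

Singleton bound: d ≤ n − k + 1.
Here n = 11, k = 3, so n − k + 1 = 9.
Given d = 2, check d ≤ 9: YES.
Slack = (n − k + 1) − d = 7.
The code is NOT MDS (slack = 7 > 0).
Description: the claimed parameters are [11, 3, 2]_13; such a code would be non-MDS.


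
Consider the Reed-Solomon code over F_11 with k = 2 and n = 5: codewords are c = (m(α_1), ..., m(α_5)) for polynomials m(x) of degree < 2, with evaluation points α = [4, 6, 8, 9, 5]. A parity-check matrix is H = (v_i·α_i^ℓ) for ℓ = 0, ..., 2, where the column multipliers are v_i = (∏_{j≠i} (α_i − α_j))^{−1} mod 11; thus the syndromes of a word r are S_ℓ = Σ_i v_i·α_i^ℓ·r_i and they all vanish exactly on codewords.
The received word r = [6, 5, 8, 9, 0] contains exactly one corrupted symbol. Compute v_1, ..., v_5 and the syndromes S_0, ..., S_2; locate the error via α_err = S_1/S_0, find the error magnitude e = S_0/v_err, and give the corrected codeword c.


S = (9, 6, 4), error at position 3, error magnitude e = 4, c = [6, 5, 4, 9, 0].

Step 1: column multipliers v_i = (∏_{j≠i}(α_i − α_j))^{−1} mod 11.
  i = 1 (α = 4): (4−6)(4−8)(4−9)(4−5) = (−2)·(−4)·(−5)·(−1) = 40 ≡ 7, so v_1 = 7^{−1} = 8 (mod 11).
  i = 2 (α = 6): (6−4)(6−8)(6−9)(6−5) = 2·(−2)·(−3)·1 = 12 ≡ 1, so v_2 = 1^{−1} = 1 (mod 11).
  i = 3 (α = 8): (8−4)(8−6)(8−9)(8−5) = 4·2·(−1)·3 = −24 ≡ 9, so v_3 = 9^{−1} = 5 (mod 11).
  i = 4 (α = 9): (9−4)(9−6)(9−8)(9−5) = 5·3·1·4 = 60 ≡ 5, so v_4 = 5^{−1} = 9 (mod 11).
  i = 5 (α = 5): (5−4)(5−6)(5−8)(5−9) = 1·(−1)·(−3)·(−4) = −12 ≡ 10, so v_5 = 10^{−1} = 10 (mod 11).
  v = [8, 1, 5, 9, 10].
Step 2: syndromes of r = [6, 5, 8, 9, 0] (all sums mod 11).
  S_0 = Σ v_i r_i = 8·6 + 1·5 + 5·8 + 9·9 + 10·0 = 174 ≡ 9.
  S_1 = Σ v_i α_i r_i = 8·4·6 + 1·6·5 + 5·8·8 + 9·9·9 + 10·5·0 = 1271 ≡ 6.
  α_i^2 mod 11 = [5, 3, 9, 4, 3].
  S_2 = Σ v_i α_i^2 r_i = 8·5·6 + 1·3·5 + 5·9·8 + 9·4·9 + 10·3·0 = 939 ≡ 4.
  S = (9, 6, 4) ≠ 0, so r is not a codeword (an error is present).
Step 3: locate the error. For a single error e at position i, S_ℓ = v_i·e·α_i^ℓ, so α_err = S_1/S_0.
  S_0^{−1} = 9^{−1} = 5 (mod 11), so α_err = 6·5 = 30 ≡ 8 = α_3. Error position i = 3.
  Consistency check: S_2/S_1 = 4·2 = 8 ≡ 8 = α_err ✓ (single-error assumption holds).
Step 4: error magnitude e = S_0/v_3 = S_0·∏_{j≠3}(α_3 − α_j) = 9·9 = 81 ≡ 4 (mod 11).
Step 5: correct position 3: c_3 = r_3 − e = 8 − 4 ≡ 4 (mod 11). Hence c = [6, 5, 4, 9, 0].
  Check: interpolating c through the α_i gives m(x) = 8 + 5·x (degree < 2) with m(α_i) = c_i for every i, so c is indeed a codeword.


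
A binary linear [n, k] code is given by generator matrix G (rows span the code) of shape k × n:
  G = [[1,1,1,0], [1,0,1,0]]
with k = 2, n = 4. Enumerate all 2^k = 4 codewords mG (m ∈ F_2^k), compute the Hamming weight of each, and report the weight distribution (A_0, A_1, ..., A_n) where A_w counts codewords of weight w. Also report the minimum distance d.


Weight distribution: A_0 = 1, A_1 = 1, A_2 = 1, A_3 = 1. Minimum distance d = 1.

Enumerate all 2^2 = 4 messages m ∈ F_2^2.
For each, compute codeword c = mG in F_2^4, then tally its weight.
  m = 00 → c = 0000, weight = 0.
  m = 10 → c = 1110, weight = 3.
  m = 01 → c = 1010, weight = 2.
  m = 11 → c = 0100, weight = 1.
Tally weights:
  weight 0: 1 codewords.
  weight 1: 1 codewords.
  weight 2: 1 codewords.
  weight 3: 1 codewords.
Minimum distance d = smallest w > 0 with A_w > 0 = 1.
Sanity: Σ A_w = 4 = 2^2 = 4 ✓.


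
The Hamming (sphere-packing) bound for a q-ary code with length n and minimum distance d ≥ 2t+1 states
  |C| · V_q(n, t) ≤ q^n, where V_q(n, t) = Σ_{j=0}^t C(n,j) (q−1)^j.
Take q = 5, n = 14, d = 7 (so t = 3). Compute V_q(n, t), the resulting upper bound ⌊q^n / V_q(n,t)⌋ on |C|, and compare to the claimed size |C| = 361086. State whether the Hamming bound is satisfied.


V_q(n, t) = 24809, q^n = 6103515625, Hamming bound = 246020, |C| = 361086 > bound (violated).

Step 1: Compute V_q(n, t) = Σ_{j=0}^3 C(n, j) (q−1)^j.
  j = 0: C(14,0)·(4)^0 = 1·1 = 1.
  j = 1: C(14,1)·(4)^1 = 14·4 = 56.
  j = 2: C(14,2)·(4)^2 = 91·16 = 1456.
  j = 3: C(14,3)·(4)^3 = 364·64 = 23296.
  V_q(n, t) = 1 + 56 + 1456 + 23296 = 24809.
Step 2: q^n = 5^14 = 6103515625.
Step 3: Hamming bound ⌊q^n / V_q(n,t)⌋ = ⌊6103515625/24809⌋ = 246020.
Step 4: Compare |C| = 361086 to 246020: violated.
The claimed |C| lies above the Hamming bound, so no 5-ary code of length 14 with d ≥ 7 can have 361086 codewords.


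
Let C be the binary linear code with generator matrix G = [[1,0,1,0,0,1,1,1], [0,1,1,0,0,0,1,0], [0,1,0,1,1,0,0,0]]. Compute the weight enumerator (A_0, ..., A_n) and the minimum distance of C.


Weight distribution: A_0 = 1, A_3 = 2, A_4 = 2, A_5 = 2, A_8 = 1. Minimum distance d = 3.

Enumerate all 2^3 = 8 messages m ∈ F_2^3.
For each, compute codeword c = mG in F_2^8, then tally its weight.
  m = 000 → c = 00000000, weight = 0.
  m = 100 → c = 10100111, weight = 5.
  m = 010 → c = 01100010, weight = 3.
  m = 110 → c = 11000101, weight = 4.
  m = 001 → c = 01011000, weight = 3.
  m = 101 → c = 11111111, weight = 8.
  m = 011 → c = 00111010, weight = 4.
  m = 111 → c = 10011101, weight = 5.
Tally weights:
  weight 0: 1 codewords.
  weight 3: 2 codewords.
  weight 4: 2 codewords.
  weight 5: 2 codewords.
  weight 8: 1 codewords.
Minimum distance d = smallest w > 0 with A_w > 0 = 3.
Sanity: Σ A_w = 8 = 2^3 = 8 ✓.


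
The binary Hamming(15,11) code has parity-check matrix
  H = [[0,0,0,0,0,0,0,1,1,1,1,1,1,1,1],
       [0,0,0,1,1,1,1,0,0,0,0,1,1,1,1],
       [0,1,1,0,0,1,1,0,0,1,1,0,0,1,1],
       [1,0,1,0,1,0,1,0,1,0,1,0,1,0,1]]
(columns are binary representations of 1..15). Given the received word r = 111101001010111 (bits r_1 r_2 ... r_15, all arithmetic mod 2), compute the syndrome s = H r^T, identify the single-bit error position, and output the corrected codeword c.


s = (1, 1, 0, 0)^T, error position = 12, corrected codeword c = 111101001011111

Compute s = H r^T mod 2 one row at a time:
  s_1 = 0 + 1 + 0 + 1 + 0 + 1 + 1 + 1 = 5 ≡ 1 (mod 2).
  s_2 = 1 + 0 + 1 + 0 + 0 + 1 + 1 + 1 = 5 ≡ 1 (mod 2).
  s_3 = 1 + 1 + 1 + 0 + 0 + 1 + 1 + 1 = 6 ≡ 0 (mod 2).
  s_4 = 1 + 1 + 0 + 0 + 1 + 1 + 1 + 1 = 6 ≡ 0 (mod 2).
s = (1, 1, 0, 0)^T — this equals column 12 of H (binary 1100), so error is at position 12.
Correct: flip bit 12 of r = 111101001010111 to get c = 111101001011111.


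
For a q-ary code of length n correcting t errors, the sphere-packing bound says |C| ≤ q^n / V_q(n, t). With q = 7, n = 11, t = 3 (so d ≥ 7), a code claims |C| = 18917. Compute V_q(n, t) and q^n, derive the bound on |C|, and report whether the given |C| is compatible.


V_q(n, t) = 37687, q^n = 1977326743, Hamming bound = 52467, |C| = 18917 ≤ bound (satisfied).

Step 1: Compute V_q(n, t) = Σ_{j=0}^3 C(n, j) (q−1)^j.
  j = 0: C(11,0)·(6)^0 = 1·1 = 1.
  j = 1: C(11,1)·(6)^1 = 11·6 = 66.
  j = 2: C(11,2)·(6)^2 = 55·36 = 1980.
  j = 3: C(11,3)·(6)^3 = 165·216 = 35640.
  V_q(n, t) = 1 + 66 + 1980 + 35640 = 37687.
Step 2: q^n = 7^11 = 1977326743.
Step 3: Hamming bound ⌊q^n / V_q(n,t)⌋ = ⌊1977326743/37687⌋ = 52467.
Step 4: Compare |C| = 18917 to 52467: satisfied.
The claimed |C| lies below the Hamming bound.


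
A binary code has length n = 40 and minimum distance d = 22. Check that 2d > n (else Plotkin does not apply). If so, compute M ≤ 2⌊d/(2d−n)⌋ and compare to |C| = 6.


Plotkin bound M ≤ 10; given |C| = 6 ≤ bound (satisfied).

Check applicability: 2d = 44, n = 40.
2d − n = 4 > 0, so Plotkin applies.
Compute d/(2d−n) = 22/4 ≈ 5.5000.
⌊d/(2d−n)⌋ = 5.
Plotkin bound: M ≤ 2·5 = 10.
Given |C| = 6, check: satisfied.
This |C| is below the Plotkin bound.


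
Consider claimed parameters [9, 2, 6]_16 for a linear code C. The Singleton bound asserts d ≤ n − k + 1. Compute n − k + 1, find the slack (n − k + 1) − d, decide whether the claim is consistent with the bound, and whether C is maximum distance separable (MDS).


Singleton RHS = n − k + 1 = 8, slack = 2, bound satisfied, not MDS.

Singleton bound: d ≤ n − k + 1.
Here n = 9, k = 2, so n − k + 1 = 8.
Given d = 6, check d ≤ 8: YES.
Slack = (n − k + 1) − d = 2.
The code is NOT MDS (slack = 2 > 0).
Description: the claimed parameters are [9, 2, 6]_16; such a code would be non-MDS.


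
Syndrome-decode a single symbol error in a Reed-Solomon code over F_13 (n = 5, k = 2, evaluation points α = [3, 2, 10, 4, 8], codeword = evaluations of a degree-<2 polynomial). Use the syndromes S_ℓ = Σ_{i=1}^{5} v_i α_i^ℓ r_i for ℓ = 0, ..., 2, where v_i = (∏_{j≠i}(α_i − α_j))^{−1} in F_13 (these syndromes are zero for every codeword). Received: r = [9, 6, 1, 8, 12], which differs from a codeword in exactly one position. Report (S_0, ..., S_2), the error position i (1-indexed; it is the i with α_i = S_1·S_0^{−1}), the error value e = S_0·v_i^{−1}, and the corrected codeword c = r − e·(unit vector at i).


S = (7, 8, 11), error at position 1, error magnitude e = 2, c = [7, 6, 1, 8, 12].

Step 1: column multipliers v_i = (∏_{j≠i}(α_i − α_j))^{−1} mod 13.
  i = 1 (α = 3): (3−2)(3−10)(3−4)(3−8) = 1·(−7)·(−1)·(−5) = −35 ≡ 4, so v_1 = 4^{−1} = 10 (mod 13).
  i = 2 (α = 2): (2−3)(2−10)(2−4)(2−8) = (−1)·(−8)·(−2)·(−6) = 96 ≡ 5, so v_2 = 5^{−1} = 8 (mod 13).
  i = 3 (α = 10): (10−3)(10−2)(10−4)(10−8) = 7·8·6·2 = 672 ≡ 9, so v_3 = 9^{−1} = 3 (mod 13).
  i = 4 (α = 4): (4−3)(4−2)(4−10)(4−8) = 1·2·(−6)·(−4) = 48 ≡ 9, so v_4 = 9^{−1} = 3 (mod 13).
  i = 5 (α = 8): (8−3)(8−2)(8−10)(8−4) = 5·6·(−2)·4 = −240 ≡ 7, so v_5 = 7^{−1} = 2 (mod 13).
  v = [10, 8, 3, 3, 2].
Step 2: syndromes of r = [9, 6, 1, 8, 12] (all sums mod 13).
  S_0 = Σ v_i r_i = 10·9 + 8·6 + 3·1 + 3·8 + 2·12 = 189 ≡ 7.
  S_1 = Σ v_i α_i r_i = 10·3·9 + 8·2·6 + 3·10·1 + 3·4·8 + 2·8·12 = 684 ≡ 8.
  α_i^2 mod 13 = [9, 4, 9, 3, 12].
  S_2 = Σ v_i α_i^2 r_i = 10·9·9 + 8·4·6 + 3·9·1 + 3·3·8 + 2·12·12 = 1389 ≡ 11.
  S = (7, 8, 11) ≠ 0, so r is not a codeword (an error is present).
Step 3: locate the error. For a single error e at position i, S_ℓ = v_i·e·α_i^ℓ, so α_err = S_1/S_0.
  S_0^{−1} = 7^{−1} = 2 (mod 13), so α_err = 8·2 = 16 ≡ 3 = α_1. Error position i = 1.
  Consistency check: S_2/S_1 = 11·5 = 55 ≡ 3 = α_err ✓ (single-error assumption holds).
Step 4: error magnitude e = S_0/v_1 = S_0·∏_{j≠1}(α_1 − α_j) = 7·4 = 28 ≡ 2 (mod 13).
Step 5: correct position 1: c_1 = r_1 − e = 9 − 2 ≡ 7 (mod 13). Hence c = [7, 6, 1, 8, 12].
  Check: interpolating c through the α_i gives m(x) = 4 + 1·x (degree < 2) with m(α_i) = c_i for every i, so c is indeed a codeword.


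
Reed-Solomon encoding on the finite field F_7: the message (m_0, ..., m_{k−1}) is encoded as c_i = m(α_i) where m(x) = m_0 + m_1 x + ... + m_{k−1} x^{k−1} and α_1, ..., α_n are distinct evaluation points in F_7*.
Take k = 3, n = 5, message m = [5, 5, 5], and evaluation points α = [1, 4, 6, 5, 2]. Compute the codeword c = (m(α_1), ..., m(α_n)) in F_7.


c = [1, 0, 5, 1, 0]

Message polynomial: m(x) = 5 + 5·x + 5·x^2 (mod 7).
For each evaluation point α_i, compute m(α_i) mod 7:
  α_1 = 1: Horner steps 5 → 3 → 1, so m(1) = 1.
  α_2 = 4: Horner steps 5 → 4 → 0, so m(4) = 0.
  α_3 = 6: Horner steps 5 → 0 → 5, so m(6) = 5.
  α_4 = 5: Horner steps 5 → 2 → 1, so m(5) = 1.
  α_5 = 2: Horner steps 5 → 1 → 0, so m(2) = 0.
Codeword c = [1, 0, 5, 1, 0] ∈ F_7^5.


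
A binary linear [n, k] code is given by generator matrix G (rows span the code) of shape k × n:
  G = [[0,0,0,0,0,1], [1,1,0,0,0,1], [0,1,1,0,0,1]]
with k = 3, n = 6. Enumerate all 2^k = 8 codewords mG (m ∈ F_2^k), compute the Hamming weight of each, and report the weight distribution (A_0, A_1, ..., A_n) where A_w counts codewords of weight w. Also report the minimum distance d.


Weight distribution: A_0 = 1, A_1 = 1, A_2 = 3, A_3 = 3. Minimum distance d = 1.

Enumerate all 2^3 = 8 messages m ∈ F_2^3.
For each, compute codeword c = mG in F_2^6, then tally its weight.
  m = 000 → c = 000000, weight = 0.
  m = 100 → c = 000001, weight = 1.
  m = 010 → c = 110001, weight = 3.
  m = 110 → c = 110000, weight = 2.
  m = 001 → c = 011001, weight = 3.
  m = 101 → c = 011000, weight = 2.
  m = 011 → c = 101000, weight = 2.
  m = 111 → c = 101001, weight = 3.
Tally weights:
  weight 0: 1 codewords.
  weight 1: 1 codewords.
  weight 2: 3 codewords.
  weight 3: 3 codewords.
Minimum distance d = smallest w > 0 with A_w > 0 = 1.
Sanity: Σ A_w = 8 = 2^3 = 8 ✓.


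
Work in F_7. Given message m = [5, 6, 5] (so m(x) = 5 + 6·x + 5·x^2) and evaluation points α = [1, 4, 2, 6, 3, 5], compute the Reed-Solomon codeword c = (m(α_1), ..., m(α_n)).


c = [2, 4, 2, 4, 5, 6]

Message polynomial: m(x) = 5 + 6·x + 5·x^2 (mod 7).
For each evaluation point α_i, compute m(α_i) mod 7:
  α_1 = 1: Horner steps 5 → 4 → 2, so m(1) = 2.
  α_2 = 4: Horner steps 5 → 5 → 4, so m(4) = 4.
  α_3 = 2: Horner steps 5 → 2 → 2, so m(2) = 2.
  α_4 = 6: Horner steps 5 → 1 → 4, so m(6) = 4.
  α_5 = 3: Horner steps 5 → 0 → 5, so m(3) = 5.
  α_6 = 5: Horner steps 5 → 3 → 6, so m(5) = 6.
Codeword c = [2, 4, 2, 4, 5, 6] ∈ F_7^6.


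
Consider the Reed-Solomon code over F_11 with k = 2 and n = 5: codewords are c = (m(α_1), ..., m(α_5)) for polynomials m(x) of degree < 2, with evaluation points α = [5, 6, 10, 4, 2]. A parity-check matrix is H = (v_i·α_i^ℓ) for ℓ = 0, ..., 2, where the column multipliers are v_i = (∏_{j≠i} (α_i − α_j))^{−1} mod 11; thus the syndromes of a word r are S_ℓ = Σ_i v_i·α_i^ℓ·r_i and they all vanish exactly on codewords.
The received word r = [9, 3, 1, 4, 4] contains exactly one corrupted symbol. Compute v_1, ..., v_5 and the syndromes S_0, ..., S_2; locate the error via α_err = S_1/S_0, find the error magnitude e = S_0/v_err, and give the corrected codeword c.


S = (2, 4, 8), error at position 5, error magnitude e = 10, c = [9, 3, 1, 4, 5].

Step 1: column multipliers v_i = (∏_{j≠i}(α_i − α_j))^{−1} mod 11.
  i = 1 (α = 5): (5−6)(5−10)(5−4)(5−2) = (−1)·(−5)·1·3 = 15 ≡ 4, so v_1 = 4^{−1} = 3 (mod 11).
  i = 2 (α = 6): (6−5)(6−10)(6−4)(6−2) = 1·(−4)·2·4 = −32 ≡ 1, so v_2 = 1^{−1} = 1 (mod 11).
  i = 3 (α = 10): (10−5)(10−6)(10−4)(10−2) = 5·4·6·8 = 960 ≡ 3, so v_3 = 3^{−1} = 4 (mod 11).
  i = 4 (α = 4): (4−5)(4−6)(4−10)(4−2) = (−1)·(−2)·(−6)·2 = −24 ≡ 9, so v_4 = 9^{−1} = 5 (mod 11).
  i = 5 (α = 2): (2−5)(2−6)(2−10)(2−4) = (−3)·(−4)·(−8)·(−2) = 192 ≡ 5, so v_5 = 5^{−1} = 9 (mod 11).
  v = [3, 1, 4, 5, 9].
Step 2: syndromes of r = [9, 3, 1, 4, 4] (all sums mod 11).
  S_0 = Σ v_i r_i = 3·9 + 1·3 + 4·1 + 5·4 + 9·4 = 90 ≡ 2.
  S_1 = Σ v_i α_i r_i = 3·5·9 + 1·6·3 + 4·10·1 + 5·4·4 + 9·2·4 = 345 ≡ 4.
  α_i^2 mod 11 = [3, 3, 1, 5, 4].
  S_2 = Σ v_i α_i^2 r_i = 3·3·9 + 1·3·3 + 4·1·1 + 5·5·4 + 9·4·4 = 338 ≡ 8.
  S = (2, 4, 8) ≠ 0, so r is not a codeword (an error is present).
Step 3: locate the error. For a single error e at position i, S_ℓ = v_i·e·α_i^ℓ, so α_err = S_1/S_0.
  S_0^{−1} = 2^{−1} = 6 (mod 11), so α_err = 4·6 = 24 ≡ 2 = α_5. Error position i = 5.
  Consistency check: S_2/S_1 = 8·3 = 24 ≡ 2 = α_err ✓ (single-error assumption holds).
Step 4: error magnitude e = S_0/v_5 = S_0·∏_{j≠5}(α_5 − α_j) = 2·5 = 10 ≡ 10 (mod 11).
Step 5: correct position 5: c_5 = r_5 − e = 4 − 10 ≡ 5 (mod 11). Hence c = [9, 3, 1, 4, 5].
  Check: interpolating c through the α_i gives m(x) = 6 + 5·x (degree < 2) with m(α_i) = c_i for every i, so c is indeed a codeword.


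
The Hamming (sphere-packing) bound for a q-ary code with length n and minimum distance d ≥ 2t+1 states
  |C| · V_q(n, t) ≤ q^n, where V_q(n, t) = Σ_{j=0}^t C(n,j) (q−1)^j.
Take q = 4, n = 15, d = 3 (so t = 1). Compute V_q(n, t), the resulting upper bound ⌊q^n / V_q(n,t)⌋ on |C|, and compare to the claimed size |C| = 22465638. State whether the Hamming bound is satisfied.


V_q(n, t) = 46, q^n = 1073741824, Hamming bound = 23342213, |C| = 22465638 ≤ bound (satisfied).

Step 1: Compute V_q(n, t) = Σ_{j=0}^1 C(n, j) (q−1)^j.
  j = 0: C(15,0)·(3)^0 = 1·1 = 1.
  j = 1: C(15,1)·(3)^1 = 15·3 = 45.
  V_q(n, t) = 1 + 45 = 46.
Step 2: q^n = 4^15 = 1073741824.
Step 3: Hamming bound ⌊q^n / V_q(n,t)⌋ = ⌊1073741824/46⌋ = 23342213.
Step 4: Compare |C| = 22465638 to 23342213: satisfied.
The claimed |C| lies below the Hamming bound.


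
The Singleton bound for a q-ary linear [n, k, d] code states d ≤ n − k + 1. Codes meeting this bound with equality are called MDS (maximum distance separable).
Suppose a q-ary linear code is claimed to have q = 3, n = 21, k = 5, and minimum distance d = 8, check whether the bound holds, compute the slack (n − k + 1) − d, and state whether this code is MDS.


Singleton RHS = n − k + 1 = 17, slack = 9, bound satisfied, not MDS.

Singleton bound: d ≤ n − k + 1.
Here n = 21, k = 5, so n − k + 1 = 17.
Given d = 8, check d ≤ 17: YES.
Slack = (n − k + 1) − d = 9.
The code is NOT MDS (slack = 9 > 0).
Description: the claimed parameters are [21, 5, 8]_3; such a code would be non-MDS.


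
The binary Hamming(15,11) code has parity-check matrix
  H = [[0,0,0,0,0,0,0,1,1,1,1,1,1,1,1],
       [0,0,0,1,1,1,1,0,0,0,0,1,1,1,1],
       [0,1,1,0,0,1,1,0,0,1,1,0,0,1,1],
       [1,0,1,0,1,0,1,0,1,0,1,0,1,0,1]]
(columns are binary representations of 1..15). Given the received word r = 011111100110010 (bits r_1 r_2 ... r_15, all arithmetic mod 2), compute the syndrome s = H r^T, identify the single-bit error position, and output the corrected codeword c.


s = (1, 1, 1, 0)^T, error position = 14, corrected codeword c = 011111100110000

Compute s = H r^T mod 2 one row at a time:
  s_1 = 0 + 0 + 1 + 1 + 0 + 0 + 1 + 0 = 3 ≡ 1 (mod 2).
  s_2 = 1 + 1 + 1 + 1 + 0 + 0 + 1 + 0 = 5 ≡ 1 (mod 2).
  s_3 = 1 + 1 + 1 + 1 + 1 + 1 + 1 + 0 = 7 ≡ 1 (mod 2).
  s_4 = 0 + 1 + 1 + 1 + 0 + 1 + 0 + 0 = 4 ≡ 0 (mod 2).
s = (1, 1, 1, 0)^T — this equals column 14 of H (binary 1110), so error is at position 14.
Correct: flip bit 14 of r = 011111100110010 to get c = 011111100110000.


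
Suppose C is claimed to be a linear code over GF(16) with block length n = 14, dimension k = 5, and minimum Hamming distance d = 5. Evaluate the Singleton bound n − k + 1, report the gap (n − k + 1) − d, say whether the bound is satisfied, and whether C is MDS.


Singleton RHS = n − k + 1 = 10, slack = 5, bound satisfied, not MDS.

Singleton bound: d ≤ n − k + 1.
Here n = 14, k = 5, so n − k + 1 = 10.
Given d = 5, check d ≤ 10: YES.
Slack = (n − k + 1) − d = 5.
The code is NOT MDS (slack = 5 > 0).
Description: the claimed parameters are [14, 5, 5]_16; such a code would be non-MDS.


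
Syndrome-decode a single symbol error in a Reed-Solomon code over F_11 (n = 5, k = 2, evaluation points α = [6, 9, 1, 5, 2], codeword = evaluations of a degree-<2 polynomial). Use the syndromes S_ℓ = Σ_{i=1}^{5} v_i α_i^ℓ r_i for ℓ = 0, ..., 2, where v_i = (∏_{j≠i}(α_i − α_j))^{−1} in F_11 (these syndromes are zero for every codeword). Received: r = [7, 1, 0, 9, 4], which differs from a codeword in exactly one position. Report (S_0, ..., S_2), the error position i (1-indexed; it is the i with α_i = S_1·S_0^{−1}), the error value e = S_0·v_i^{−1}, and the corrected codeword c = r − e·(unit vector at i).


S = (10, 10, 10), error at position 3, error magnitude e = 5, c = [7, 1, 6, 9, 4].

Step 1: column multipliers v_i = (∏_{j≠i}(α_i − α_j))^{−1} mod 11.
  i = 1 (α = 6): (6−9)(6−1)(6−5)(6−2) = (−3)·5·1·4 = −60 ≡ 6, so v_1 = 6^{−1} = 2 (mod 11).
  i = 2 (α = 9): (9−6)(9−1)(9−5)(9−2) = 3·8·4·7 = 672 ≡ 1, so v_2 = 1^{−1} = 1 (mod 11).
  i = 3 (α = 1): (1−6)(1−9)(1−5)(1−2) = (−5)·(−8)·(−4)·(−1) = 160 ≡ 6, so v_3 = 6^{−1} = 2 (mod 11).
  i = 4 (α = 5): (5−6)(5−9)(5−1)(5−2) = (−1)·(−4)·4·3 = 48 ≡ 4, so v_4 = 4^{−1} = 3 (mod 11).
  i = 5 (α = 2): (2−6)(2−9)(2−1)(2−5) = (−4)·(−7)·1·(−3) = −84 ≡ 4, so v_5 = 4^{−1} = 3 (mod 11).
  v = [2, 1, 2, 3, 3].
Step 2: syndromes of r = [7, 1, 0, 9, 4] (all sums mod 11).
  S_0 = Σ v_i r_i = 2·7 + 1·1 + 2·0 + 3·9 + 3·4 = 54 ≡ 10.
  S_1 = Σ v_i α_i r_i = 2·6·7 + 1·9·1 + 2·1·0 + 3·5·9 + 3·2·4 = 252 ≡ 10.
  α_i^2 mod 11 = [3, 4, 1, 3, 4].
  S_2 = Σ v_i α_i^2 r_i = 2·3·7 + 1·4·1 + 2·1·0 + 3·3·9 + 3·4·4 = 175 ≡ 10.
  S = (10, 10, 10) ≠ 0, so r is not a codeword (an error is present).
Step 3: locate the error. For a single error e at position i, S_ℓ = v_i·e·α_i^ℓ, so α_err = S_1/S_0.
  S_0^{−1} = 10^{−1} = 10 (mod 11), so α_err = 10·10 = 100 ≡ 1 = α_3. Error position i = 3.
  Consistency check: S_2/S_1 = 10·10 = 100 ≡ 1 = α_err ✓ (single-error assumption holds).
Step 4: error magnitude e = S_0/v_3 = S_0·∏_{j≠3}(α_3 − α_j) = 10·6 = 60 ≡ 5 (mod 11).
Step 5: correct position 3: c_3 = r_3 − e = 0 − 5 ≡ 6 (mod 11). Hence c = [7, 1, 6, 9, 4].
  Check: interpolating c through the α_i gives m(x) = 8 + 9·x (degree < 2) with m(α_i) = c_i for every i, so c is indeed a codeword.


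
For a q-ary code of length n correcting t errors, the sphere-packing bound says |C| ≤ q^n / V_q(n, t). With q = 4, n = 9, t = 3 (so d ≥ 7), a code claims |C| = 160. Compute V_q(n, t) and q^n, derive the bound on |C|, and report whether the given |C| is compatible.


V_q(n, t) = 2620, q^n = 262144, Hamming bound = 100, |C| = 160 > bound (violated).

Step 1: Compute V_q(n, t) = Σ_{j=0}^3 C(n, j) (q−1)^j.
  j = 0: C(9,0)·(3)^0 = 1·1 = 1.
  j = 1: C(9,1)·(3)^1 = 9·3 = 27.
  j = 2: C(9,2)·(3)^2 = 36·9 = 324.
  j = 3: C(9,3)·(3)^3 = 84·27 = 2268.
  V_q(n, t) = 1 + 27 + 324 + 2268 = 2620.
Step 2: q^n = 4^9 = 262144.
Step 3: Hamming bound ⌊q^n / V_q(n,t)⌋ = ⌊262144/2620⌋ = 100.
Step 4: Compare |C| = 160 to 100: violated.
The claimed |C| lies above the Hamming bound, so no 4-ary code of length 9 with d ≥ 7 can have 160 codewords.


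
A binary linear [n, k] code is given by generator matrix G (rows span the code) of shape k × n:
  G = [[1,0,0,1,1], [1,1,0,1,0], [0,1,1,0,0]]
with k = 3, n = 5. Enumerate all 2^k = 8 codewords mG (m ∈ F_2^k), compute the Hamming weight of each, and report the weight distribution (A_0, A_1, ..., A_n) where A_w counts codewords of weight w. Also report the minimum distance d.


Weight distribution: A_0 = 1, A_2 = 3, A_3 = 3, A_5 = 1. Minimum distance d = 2.

Enumerate all 2^3 = 8 messages m ∈ F_2^3.
For each, compute codeword c = mG in F_2^5, then tally its weight.
  m = 000 → c = 00000, weight = 0.
  m = 100 → c = 10011, weight = 3.
  m = 010 → c = 11010, weight = 3.
  m = 110 → c = 01001, weight = 2.
  m = 001 → c = 01100, weight = 2.
  m = 101 → c = 11111, weight = 5.
  m = 011 → c = 10110, weight = 3.
  m = 111 → c = 00101, weight = 2.
Tally weights:
  weight 0: 1 codewords.
  weight 2: 3 codewords.
  weight 3: 3 codewords.
  weight 5: 1 codewords.
Minimum distance d = smallest w > 0 with A_w > 0 = 2.
Sanity: Σ A_w = 8 = 2^3 = 8 ✓.


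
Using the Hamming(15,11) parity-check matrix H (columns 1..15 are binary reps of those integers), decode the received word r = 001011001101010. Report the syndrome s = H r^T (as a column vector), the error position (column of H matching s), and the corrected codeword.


s = (0, 0, 0, 1)^T, error position = 1, corrected codeword c = 101011001101010

Compute s = H r^T mod 2 one row at a time:
  s_1 = 0 + 1 + 1 + 0 + 1 + 0 + 1 + 0 = 4 ≡ 0 (mod 2).
  s_2 = 0 + 1 + 1 + 0 + 1 + 0 + 1 + 0 = 4 ≡ 0 (mod 2).
  s_3 = 0 + 1 + 1 + 0 + 1 + 0 + 1 + 0 = 4 ≡ 0 (mod 2).
  s_4 = 0 + 1 + 1 + 0 + 1 + 0 + 0 + 0 = 3 ≡ 1 (mod 2).
s = (0, 0, 0, 1)^T — this equals column 1 of H (binary 0001), so error is at position 1.
Correct: flip bit 1 of r = 001011001101010 to get c = 101011001101010.


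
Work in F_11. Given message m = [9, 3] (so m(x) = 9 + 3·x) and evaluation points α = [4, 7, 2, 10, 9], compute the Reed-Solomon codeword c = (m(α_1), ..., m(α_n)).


c = [10, 8, 4, 6, 3]

Message polynomial: m(x) = 9 + 3·x (mod 11).
For each evaluation point α_i, compute m(α_i) mod 11:
  α_1 = 4: Horner steps 3 → 10, so m(4) = 10.
  α_2 = 7: Horner steps 3 → 8, so m(7) = 8.
  α_3 = 2: Horner steps 3 → 4, so m(2) = 4.
  α_4 = 10: Horner steps 3 → 6, so m(10) = 6.
  α_5 = 9: Horner steps 3 → 3, so m(9) = 3.
Codeword c = [10, 8, 4, 6, 3] ∈ F_11^5.


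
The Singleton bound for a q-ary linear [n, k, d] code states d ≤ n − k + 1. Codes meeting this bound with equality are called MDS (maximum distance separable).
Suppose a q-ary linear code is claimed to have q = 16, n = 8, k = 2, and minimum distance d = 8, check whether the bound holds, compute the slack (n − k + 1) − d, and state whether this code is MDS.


Singleton RHS = n − k + 1 = 7, slack = -1, bound violated (no such code; not MDS).

Singleton bound: d ≤ n − k + 1.
Here n = 8, k = 2, so n − k + 1 = 7.
Given d = 8, check d ≤ 7: NO.
Slack = (n − k + 1) − d = -1.
The slack is negative: d = 8 exceeds n − k + 1 = 7 by 1, so the Singleton bound is violated and no linear [8, 2, 8]_16 code can exist. In particular it is not MDS (MDS requires d = n − k + 1 exactly).
Description: the claimed parameters are [8, 2, 8]_16; such a code would be impossible (violates the Singleton bound).


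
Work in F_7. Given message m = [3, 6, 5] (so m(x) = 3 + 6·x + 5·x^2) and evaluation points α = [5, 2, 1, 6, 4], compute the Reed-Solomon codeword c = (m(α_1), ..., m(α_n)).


c = [4, 0, 0, 2, 2]

Message polynomial: m(x) = 3 + 6·x + 5·x^2 (mod 7).
For each evaluation point α_i, compute m(α_i) mod 7:
  α_1 = 5: Horner steps 5 → 3 → 4, so m(5) = 4.
  α_2 = 2: Horner steps 5 → 2 → 0, so m(2) = 0.
  α_3 = 1: Horner steps 5 → 4 → 0, so m(1) = 0.
  α_4 = 6: Horner steps 5 → 1 → 2, so m(6) = 2.
  α_5 = 4: Horner steps 5 → 5 → 2, so m(4) = 2.
Codeword c = [4, 0, 0, 2, 2] ∈ F_7^5.
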